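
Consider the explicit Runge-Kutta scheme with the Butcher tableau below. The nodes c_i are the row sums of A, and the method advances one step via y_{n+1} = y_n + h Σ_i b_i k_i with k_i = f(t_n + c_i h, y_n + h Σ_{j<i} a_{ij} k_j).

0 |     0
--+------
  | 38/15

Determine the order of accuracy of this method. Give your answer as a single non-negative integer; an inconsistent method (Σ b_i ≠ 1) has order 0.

b = (38/15)
c = (0)
Σ b_i: 38/15·1 = 38/15 ≠ 1 ⇒ order 0.

0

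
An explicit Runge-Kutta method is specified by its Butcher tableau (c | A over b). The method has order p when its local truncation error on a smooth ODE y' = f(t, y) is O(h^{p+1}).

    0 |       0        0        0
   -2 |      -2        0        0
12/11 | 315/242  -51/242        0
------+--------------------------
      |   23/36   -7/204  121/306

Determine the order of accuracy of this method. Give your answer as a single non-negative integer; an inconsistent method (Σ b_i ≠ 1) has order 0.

b = (23/36, -7/204, 121/306)
c = (0, -2, 12/11)
Ac = (0, 0, 51/121)
Σ b_i: 23/36·1 + (-7/204)·1 + 121/306·1 = 1 ✓
b·c: (-7/204)·(-2) + 121/306·12/11 = 1/2 ✓
b·c²: (-7/204)·4 + 121/306·144/121 = 1/3 ✓
b·Ac: 121/306·51/121 = 1/6 ✓; 3 stages ⇒ order 3.

3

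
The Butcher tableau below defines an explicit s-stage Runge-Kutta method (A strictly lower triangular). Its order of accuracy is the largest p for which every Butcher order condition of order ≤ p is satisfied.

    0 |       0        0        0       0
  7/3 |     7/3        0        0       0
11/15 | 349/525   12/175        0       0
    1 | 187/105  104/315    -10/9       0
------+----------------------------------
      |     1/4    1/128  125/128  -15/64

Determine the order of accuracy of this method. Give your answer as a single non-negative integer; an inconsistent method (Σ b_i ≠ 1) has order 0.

4

b = (1/4, 1/128, 125/128, -15/64)
c = (0, 7/3, 11/15, 1)
Ac = (0, 0, 4/25, -2/45)
Σ b_i: 1/4·1 + 1/128·1 + 125/128·1 + (-15/64)·1 = 1 ✓
b·c: 1/128·7/3 + 125/128·11/15 + (-15/64)·1 = 1/2 ✓
b·c²: 1/128·49/9 + 125/128·121/225 + (-15/64)·1 = 1/3 ✓
b·Ac: 125/128·4/25 + (-15/64)·(-2/45) = 1/6 ✓
b·c³: 1/128·343/27 + 125/128·1331/3375 + (-15/64)·1 = 1/4 ✓
b·(c∘Ac): 125/128·44/375 + (-15/64)·(-2/45) = 1/8 ✓
b·Ac²: 125/128·28/75 + (-15/64)·6/5 = 1/12 ✓
b·A²c: (-15/64)·(-8/45) = 1/24 ✓; 4 stages ⇒ order 4.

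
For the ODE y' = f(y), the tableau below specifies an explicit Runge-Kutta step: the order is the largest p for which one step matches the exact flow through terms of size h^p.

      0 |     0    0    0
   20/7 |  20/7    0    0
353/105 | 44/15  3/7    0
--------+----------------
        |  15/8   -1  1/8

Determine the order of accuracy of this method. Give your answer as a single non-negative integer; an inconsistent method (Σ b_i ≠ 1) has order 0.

b = (15/8, -1, 1/8)
c = (0, 20/7, 353/105)
Ac = (0, 0, 60/49)
Σ b_i: 15/8·1 + (-1)·1 + 1/8·1 = 1 ✓
b·c: (-1)·20/7 + 1/8·353/105 = -2047/840 ≠ 1/2 ⇒ order 1.

1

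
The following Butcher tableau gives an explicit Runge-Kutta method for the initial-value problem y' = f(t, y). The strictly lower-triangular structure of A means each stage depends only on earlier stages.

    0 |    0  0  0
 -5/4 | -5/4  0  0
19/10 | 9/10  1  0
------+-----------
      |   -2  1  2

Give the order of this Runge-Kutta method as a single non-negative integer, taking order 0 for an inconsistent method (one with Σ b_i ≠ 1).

1

b = (-2, 1, 2)
c = (0, -5/4, 19/10)
Ac = (0, 0, -5/4)
Σ b_i: (-2)·1 + 1·1 + 2·1 = 1 ✓
b·c: 1·(-5/4) + 2·19/10 = 51/20 ≠ 1/2 ⇒ order 1.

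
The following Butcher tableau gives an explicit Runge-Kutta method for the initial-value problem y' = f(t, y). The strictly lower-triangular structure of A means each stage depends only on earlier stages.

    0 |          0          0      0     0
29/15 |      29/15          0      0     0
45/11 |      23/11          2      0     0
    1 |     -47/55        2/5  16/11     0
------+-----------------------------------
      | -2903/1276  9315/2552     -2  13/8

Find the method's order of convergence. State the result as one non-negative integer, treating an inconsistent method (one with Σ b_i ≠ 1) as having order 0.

b = (-2903/1276, 9315/2552, -2, 13/8)
c = (0, 29/15, 45/11, 1)
Ac = (0, 0, 58/15, 61018/9075)
Σ b_i: (-2903/1276)·1 + 9315/2552·1 + (-2)·1 + 13/8·1 = 1 ✓
b·c: 9315/2552·29/15 + (-2)·45/11 + 13/8·1 = 1/2 ✓
b·c²: 9315/2552·841/225 + (-2)·2025/121 + 13/8·1 = -44051/2420 ≠ 1/3 ⇒ order 2.
b·Ac: (-2)·58/15 + 13/8·61018/9075 = 115897/36300 ≠ 1/6

2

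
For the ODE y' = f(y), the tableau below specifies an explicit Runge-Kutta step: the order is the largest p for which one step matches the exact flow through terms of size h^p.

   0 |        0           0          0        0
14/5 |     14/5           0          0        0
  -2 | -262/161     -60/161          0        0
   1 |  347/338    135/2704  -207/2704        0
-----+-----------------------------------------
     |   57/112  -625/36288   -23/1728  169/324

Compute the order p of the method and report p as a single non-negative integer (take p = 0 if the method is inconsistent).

b = (57/112, -625/36288, -23/1728, 169/324)
c = (0, 14/5, -2, 1)
Ac = (0, 0, -24/23, 99/338)
Σ b_i: 57/112·1 + (-625/36288)·1 + (-23/1728)·1 + 169/324·1 = 1 ✓
b·c: (-625/36288)·14/5 + (-23/1728)·(-2) + 169/324·1 = 1/2 ✓
b·c²: (-625/36288)·196/25 + (-23/1728)·4 + 169/324·1 = 1/3 ✓
b·Ac: (-23/1728)·(-24/23) + 169/324·99/338 = 1/6 ✓
b·c³: (-625/36288)·2744/125 + (-23/1728)·(-8) + 169/324·1 = 1/4 ✓
b·(c∘Ac): (-23/1728)·48/23 + 169/324·99/338 = 1/8 ✓
b·Ac²: (-23/1728)·(-336/115) + 169/324·72/845 = 1/12 ✓
b·A²c: 169/324·27/338 = 1/24 ✓; 4 stages ⇒ order 4.

4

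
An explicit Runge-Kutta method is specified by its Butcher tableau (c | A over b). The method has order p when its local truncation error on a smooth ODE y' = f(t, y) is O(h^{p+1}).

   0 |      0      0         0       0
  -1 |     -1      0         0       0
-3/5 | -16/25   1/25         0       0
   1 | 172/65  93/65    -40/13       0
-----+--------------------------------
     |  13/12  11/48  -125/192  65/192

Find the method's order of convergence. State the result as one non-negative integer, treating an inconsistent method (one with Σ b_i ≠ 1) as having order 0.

b = (13/12, 11/48, -125/192, 65/192)
c = (0, -1, -3/5, 1)
Ac = (0, 0, -1/25, 27/65)
Σ b_i: 13/12·1 + 11/48·1 + (-125/192)·1 + 65/192·1 = 1 ✓
b·c: 11/48·(-1) + (-125/192)·(-3/5) + 65/192·1 = 1/2 ✓
b·c²: 11/48·1 + (-125/192)·9/25 + 65/192·1 = 1/3 ✓
b·Ac: (-125/192)·(-1/25) + 65/192·27/65 = 1/6 ✓
b·c³: 11/48·(-1) + (-125/192)·(-27/125) + 65/192·1 = 1/4 ✓
b·(c∘Ac): (-125/192)·3/125 + 65/192·27/65 = 1/8 ✓
b·Ac²: (-125/192)·1/25 + 65/192·21/65 = 1/12 ✓
b·A²c: 65/192·8/65 = 1/24 ✓; 4 stages ⇒ order 4.

4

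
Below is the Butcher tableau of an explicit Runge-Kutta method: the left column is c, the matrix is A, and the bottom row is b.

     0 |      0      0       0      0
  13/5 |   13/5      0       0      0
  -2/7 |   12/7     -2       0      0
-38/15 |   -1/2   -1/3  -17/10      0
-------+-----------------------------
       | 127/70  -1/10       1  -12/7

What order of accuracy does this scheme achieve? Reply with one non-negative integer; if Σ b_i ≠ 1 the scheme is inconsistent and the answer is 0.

b = (127/70, -1/10, 1, -12/7)
c = (0, 13/5, -2/7, -38/15)
Ac = (0, 0, -26/5, -8/21)
Σ b_i: 127/70·1 + (-1/10)·1 + 1·1 + (-12/7)·1 = 1 ✓
b·c: (-1/10)·13/5 + 1·(-2/7) + (-12/7)·(-38/15) = 1329/350 ≠ 1/2 ⇒ order 1.

1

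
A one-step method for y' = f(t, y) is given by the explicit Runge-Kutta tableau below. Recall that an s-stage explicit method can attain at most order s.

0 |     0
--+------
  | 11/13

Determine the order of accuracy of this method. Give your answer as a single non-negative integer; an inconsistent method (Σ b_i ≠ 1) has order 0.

0

b = (11/13)
c = (0)
Σ b_i: 11/13·1 = 11/13 ≠ 1 ⇒ order 0.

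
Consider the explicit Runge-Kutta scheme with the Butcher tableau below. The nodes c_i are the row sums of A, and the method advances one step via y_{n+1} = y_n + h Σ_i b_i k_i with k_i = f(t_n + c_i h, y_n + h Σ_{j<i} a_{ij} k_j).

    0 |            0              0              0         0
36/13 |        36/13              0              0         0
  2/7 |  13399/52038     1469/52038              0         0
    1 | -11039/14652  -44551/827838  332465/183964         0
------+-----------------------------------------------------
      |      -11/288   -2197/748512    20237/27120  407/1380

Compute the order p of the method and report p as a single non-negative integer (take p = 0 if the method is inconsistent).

4

b = (-11/288, -2197/748512, 20237/27120, 407/1380)
c = (0, 36/13, 2/7, 1)
Ac = (0, 0, 226/2891, 299/814)
Σ b_i: (-11/288)·1 + (-2197/748512)·1 + 20237/27120·1 + 407/1380·1 = 1 ✓
b·c: (-2197/748512)·36/13 + 20237/27120·2/7 + 407/1380·1 = 1/2 ✓
b·c²: (-2197/748512)·1296/169 + 20237/27120·4/49 + 407/1380·1 = 1/3 ✓
b·Ac: 20237/27120·226/2891 + 407/1380·299/814 = 1/6 ✓
b·c³: (-2197/748512)·46656/2197 + 20237/27120·8/343 + 407/1380·1 = 1/4 ✓
b·(c∘Ac): 20237/27120·452/20237 + 407/1380·299/814 = 1/8 ✓
b·Ac²: 20237/27120·8136/37583 + 407/1380·(-1403/5291) = 1/12 ✓
b·A²c: 407/1380·115/814 = 1/24 ✓; 4 stages ⇒ order 4.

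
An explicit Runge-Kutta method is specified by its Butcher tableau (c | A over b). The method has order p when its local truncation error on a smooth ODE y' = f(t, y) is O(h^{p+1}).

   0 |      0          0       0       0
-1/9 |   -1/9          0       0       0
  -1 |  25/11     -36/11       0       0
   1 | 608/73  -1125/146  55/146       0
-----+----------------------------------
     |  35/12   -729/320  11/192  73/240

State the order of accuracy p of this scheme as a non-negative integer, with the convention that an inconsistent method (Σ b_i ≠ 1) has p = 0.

b = (35/12, -729/320, 11/192, 73/240)
c = (0, -1/9, -1, 1)
Ac = (0, 0, 4/11, 35/73)
Σ b_i: 35/12·1 + (-729/320)·1 + 11/192·1 + 73/240·1 = 1 ✓
b·c: (-729/320)·(-1/9) + 11/192·(-1) + 73/240·1 = 1/2 ✓
b·c²: (-729/320)·1/81 + 11/192·1 + 73/240·1 = 1/3 ✓
b·Ac: 11/192·4/11 + 73/240·35/73 = 1/6 ✓
b·c³: (-729/320)·(-1/729) + 11/192·(-1) + 73/240·1 = 1/4 ✓
b·(c∘Ac): 11/192·(-4/11) + 73/240·35/73 = 1/8 ✓
b·Ac²: 11/192·(-4/99) + 73/240·185/657 = 1/12 ✓
b·A²c: 73/240·10/73 = 1/24 ✓; 4 stages ⇒ order 4.

4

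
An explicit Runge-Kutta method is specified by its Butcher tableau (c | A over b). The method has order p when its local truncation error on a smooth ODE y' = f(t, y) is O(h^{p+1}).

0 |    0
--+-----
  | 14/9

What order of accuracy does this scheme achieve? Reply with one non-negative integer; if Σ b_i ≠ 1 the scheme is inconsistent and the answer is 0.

b = (14/9)
c = (0)
Σ b_i: 14/9·1 = 14/9 ≠ 1 ⇒ order 0.

0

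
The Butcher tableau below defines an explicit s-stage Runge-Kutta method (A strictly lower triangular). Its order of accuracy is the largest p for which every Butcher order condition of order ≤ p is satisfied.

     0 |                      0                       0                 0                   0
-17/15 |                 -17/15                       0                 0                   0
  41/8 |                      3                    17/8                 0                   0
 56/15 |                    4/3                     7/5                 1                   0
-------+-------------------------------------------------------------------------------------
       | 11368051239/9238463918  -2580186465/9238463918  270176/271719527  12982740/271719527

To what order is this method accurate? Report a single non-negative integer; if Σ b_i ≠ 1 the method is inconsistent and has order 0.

b = (11368051239/9238463918, -2580186465/9238463918, 270176/271719527, 12982740/271719527)
c = (0, -17/15, 41/8, 56/15)
Ac = (0, 0, -289/120, 2123/600)
Σ b_i: 11368051239/9238463918·1 + (-2580186465/9238463918)·1 + 270176/271719527·1 + 12982740/271719527·1 = 1 ✓
b·c: (-2580186465/9238463918)·(-17/15) + 270176/271719527·41/8 + 12982740/271719527·56/15 = 1/2 ✓
b·c²: (-2580186465/9238463918)·289/225 + 270176/271719527·1681/64 + 12982740/271719527·3136/225 = 1/3 ✓
b·Ac: 270176/271719527·(-289/120) + 12982740/271719527·2123/600 = 1/6 ✓
b·c³: (-2580186465/9238463918)·(-4913/3375) + 270176/271719527·68921/512 + 12982740/271719527·175616/3375 = 2960595566843/978190297200 ≠ 1/4 ⇒ order 3.
b·(c∘Ac): 270176/271719527·(-11849/960) + 12982740/271719527·14861/1125 = 8408220339/13585976350 ≠ 1/8
b·Ac²: 270176/271719527·4913/1800 + 12982740/271719527·2020597/72000 = 262859804833/195638059440 ≠ 1/12
b·A²c: 12982740/271719527·(-289/120) = -62533531/543439054 ≠ 1/24

3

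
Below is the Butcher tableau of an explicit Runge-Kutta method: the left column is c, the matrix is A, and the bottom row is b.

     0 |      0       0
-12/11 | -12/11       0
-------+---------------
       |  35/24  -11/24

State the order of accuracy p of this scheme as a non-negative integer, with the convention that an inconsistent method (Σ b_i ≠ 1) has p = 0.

2

b = (35/24, -11/24)
c = (0, -12/11)
Σ b_i: 35/24·1 + (-11/24)·1 = 1 ✓
b·c: (-11/24)·(-12/11) = 1/2 ✓; 2 stages ⇒ order 2.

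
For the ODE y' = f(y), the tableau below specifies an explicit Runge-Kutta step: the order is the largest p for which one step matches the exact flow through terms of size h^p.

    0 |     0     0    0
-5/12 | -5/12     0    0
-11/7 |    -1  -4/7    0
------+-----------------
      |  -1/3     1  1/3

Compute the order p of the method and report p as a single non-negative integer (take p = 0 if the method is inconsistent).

b = (-1/3, 1, 1/3)
c = (0, -5/12, -11/7)
Ac = (0, 0, 5/21)
Σ b_i: (-1/3)·1 + 1·1 + 1/3·1 = 1 ✓
b·c: 1·(-5/12) + 1/3·(-11/7) = -79/84 ≠ 1/2 ⇒ order 1.

1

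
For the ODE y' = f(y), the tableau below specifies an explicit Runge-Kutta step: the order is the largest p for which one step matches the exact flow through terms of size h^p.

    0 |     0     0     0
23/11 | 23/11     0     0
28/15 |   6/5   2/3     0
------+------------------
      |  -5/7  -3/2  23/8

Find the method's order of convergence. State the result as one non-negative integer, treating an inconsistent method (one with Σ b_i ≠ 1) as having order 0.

0

b = (-5/7, -3/2, 23/8)
c = (0, 23/11, 28/15)
Ac = (0, 0, 46/33)
Σ b_i: (-5/7)·1 + (-3/2)·1 + 23/8·1 = 37/56 ≠ 1 ⇒ order 0.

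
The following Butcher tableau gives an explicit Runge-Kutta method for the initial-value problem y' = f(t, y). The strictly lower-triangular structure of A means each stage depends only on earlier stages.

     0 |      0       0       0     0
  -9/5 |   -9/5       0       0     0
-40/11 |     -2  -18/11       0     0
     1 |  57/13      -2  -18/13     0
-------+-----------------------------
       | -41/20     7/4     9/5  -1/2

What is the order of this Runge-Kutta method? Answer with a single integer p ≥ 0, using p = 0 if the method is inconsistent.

1

b = (-41/20, 7/4, 9/5, -1/2)
c = (0, -9/5, -40/11, 1)
Ac = (0, 0, 162/55, 6174/715)
Σ b_i: (-41/20)·1 + 7/4·1 + 9/5·1 + (-1/2)·1 = 1 ✓
b·c: 7/4·(-9/5) + 9/5·(-40/11) + (-1/2)·1 = -2243/220 ≠ 1/2 ⇒ order 1.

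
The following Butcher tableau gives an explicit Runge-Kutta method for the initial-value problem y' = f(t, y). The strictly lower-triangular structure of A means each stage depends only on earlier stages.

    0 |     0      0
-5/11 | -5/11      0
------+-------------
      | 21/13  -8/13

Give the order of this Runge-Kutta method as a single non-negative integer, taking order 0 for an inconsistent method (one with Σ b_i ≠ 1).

b = (21/13, -8/13)
c = (0, -5/11)
Σ b_i: 21/13·1 + (-8/13)·1 = 1 ✓
b·c: (-8/13)·(-5/11) = 40/143 ≠ 1/2 ⇒ order 1.

1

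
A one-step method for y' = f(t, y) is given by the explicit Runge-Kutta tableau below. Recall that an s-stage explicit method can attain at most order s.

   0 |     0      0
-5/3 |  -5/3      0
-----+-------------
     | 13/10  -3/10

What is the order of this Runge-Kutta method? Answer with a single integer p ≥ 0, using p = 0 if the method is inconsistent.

b = (13/10, -3/10)
c = (0, -5/3)
Σ b_i: 13/10·1 + (-3/10)·1 = 1 ✓
b·c: (-3/10)·(-5/3) = 1/2 ✓; 2 stages ⇒ order 2.

2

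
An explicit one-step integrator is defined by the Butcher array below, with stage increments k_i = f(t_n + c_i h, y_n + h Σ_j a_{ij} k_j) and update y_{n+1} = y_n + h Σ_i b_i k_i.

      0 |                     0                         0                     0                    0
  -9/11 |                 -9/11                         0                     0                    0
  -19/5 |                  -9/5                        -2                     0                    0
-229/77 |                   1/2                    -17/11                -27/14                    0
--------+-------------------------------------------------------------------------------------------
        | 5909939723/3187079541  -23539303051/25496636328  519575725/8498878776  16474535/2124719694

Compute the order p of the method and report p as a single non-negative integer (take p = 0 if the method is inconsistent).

3

b = (5909939723/3187079541, -23539303051/25496636328, 519575725/8498878776, 16474535/2124719694)
c = (0, -9/11, -19/5, -229/77)
Ac = (0, 0, 18/11, 72783/8470)
Σ b_i: 5909939723/3187079541·1 + (-23539303051/25496636328)·1 + 519575725/8498878776·1 + 16474535/2124719694·1 = 1 ✓
b·c: (-23539303051/25496636328)·(-9/11) + 519575725/8498878776·(-19/5) + 16474535/2124719694·(-229/77) = 1/2 ✓
b·c²: (-23539303051/25496636328)·81/121 + 519575725/8498878776·361/25 + 16474535/2124719694·52441/5929 = 1/3 ✓
b·Ac: 519575725/8498878776·18/11 + 16474535/2124719694·72783/8470 = 1/6 ✓
b·c³: (-23539303051/25496636328)·(-729/1331) + 519575725/8498878776·(-6859/125) + 16474535/2124719694·(-12008989/456533) = -9156788165051/2999395968030 ≠ 1/4 ⇒ order 3.
b·(c∘Ac): 519575725/8498878776·(-342/55) + 16474535/2124719694·(-16667307/652190) = -8259767651/14282837943 ≠ 1/8
b·Ac²: 519575725/8498878776·(-162/121) + 16474535/2124719694·(-13455207/465850) = -1323552073/4328132710 ≠ 1/12
b·A²c: 16474535/2124719694·(-243/77) = -1925595/78693322 ≠ 1/24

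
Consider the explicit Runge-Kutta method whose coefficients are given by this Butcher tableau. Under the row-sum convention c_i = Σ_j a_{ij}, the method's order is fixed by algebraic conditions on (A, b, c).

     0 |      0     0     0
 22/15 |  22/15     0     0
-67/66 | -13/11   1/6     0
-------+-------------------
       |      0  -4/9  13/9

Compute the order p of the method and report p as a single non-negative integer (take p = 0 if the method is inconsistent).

b = (0, -4/9, 13/9)
c = (0, 22/15, -67/66)
Ac = (0, 0, 11/45)
Σ b_i: (-4/9)·1 + 13/9·1 = 1 ✓
b·c: (-4/9)·22/15 + 13/9·(-67/66) = -233/110 ≠ 1/2 ⇒ order 1.

1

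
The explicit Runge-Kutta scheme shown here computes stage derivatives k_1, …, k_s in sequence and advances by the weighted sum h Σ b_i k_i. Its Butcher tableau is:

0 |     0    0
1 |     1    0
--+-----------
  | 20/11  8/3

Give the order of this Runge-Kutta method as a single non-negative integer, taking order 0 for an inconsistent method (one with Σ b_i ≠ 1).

b = (20/11, 8/3)
c = (0, 1)
Σ b_i: 20/11·1 + 8/3·1 = 148/33 ≠ 1 ⇒ order 0.

0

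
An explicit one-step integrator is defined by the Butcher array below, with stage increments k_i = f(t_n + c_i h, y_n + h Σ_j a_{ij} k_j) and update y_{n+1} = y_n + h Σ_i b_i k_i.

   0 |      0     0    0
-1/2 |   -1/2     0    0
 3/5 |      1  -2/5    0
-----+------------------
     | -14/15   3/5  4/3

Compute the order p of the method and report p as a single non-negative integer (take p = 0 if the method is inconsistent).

2

b = (-14/15, 3/5, 4/3)
c = (0, -1/2, 3/5)
Ac = (0, 0, 1/5)
Σ b_i: (-14/15)·1 + 3/5·1 + 4/3·1 = 1 ✓
b·c: 3/5·(-1/2) + 4/3·3/5 = 1/2 ✓
b·c²: 3/5·1/4 + 4/3·9/25 = 63/100 ≠ 1/3 ⇒ order 2.
b·Ac: 4/3·1/5 = 4/15 ≠ 1/6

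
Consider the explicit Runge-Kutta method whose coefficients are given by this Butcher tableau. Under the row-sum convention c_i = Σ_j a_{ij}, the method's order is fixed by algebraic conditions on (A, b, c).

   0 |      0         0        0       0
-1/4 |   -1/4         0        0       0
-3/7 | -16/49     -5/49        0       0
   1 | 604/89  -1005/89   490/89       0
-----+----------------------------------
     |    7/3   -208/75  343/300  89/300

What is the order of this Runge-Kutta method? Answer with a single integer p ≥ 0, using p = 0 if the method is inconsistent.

b = (7/3, -208/75, 343/300, 89/300)
c = (0, -1/4, -3/7, 1)
Ac = (0, 0, 5/196, 165/356)
Σ b_i: 7/3·1 + (-208/75)·1 + 343/300·1 + 89/300·1 = 1 ✓
b·c: (-208/75)·(-1/4) + 343/300·(-3/7) + 89/300·1 = 1/2 ✓
b·c²: (-208/75)·1/16 + 343/300·9/49 + 89/300·1 = 1/3 ✓
b·Ac: 343/300·5/196 + 89/300·165/356 = 1/6 ✓
b·c³: (-208/75)·(-1/64) + 343/300·(-27/343) + 89/300·1 = 1/4 ✓
b·(c∘Ac): 343/300·(-15/1372) + 89/300·165/356 = 1/8 ✓
b·Ac²: 343/300·(-5/784) + 89/300·435/1424 = 1/12 ✓
b·A²c: 89/300·25/178 = 1/24 ✓; 4 stages ⇒ order 4.

4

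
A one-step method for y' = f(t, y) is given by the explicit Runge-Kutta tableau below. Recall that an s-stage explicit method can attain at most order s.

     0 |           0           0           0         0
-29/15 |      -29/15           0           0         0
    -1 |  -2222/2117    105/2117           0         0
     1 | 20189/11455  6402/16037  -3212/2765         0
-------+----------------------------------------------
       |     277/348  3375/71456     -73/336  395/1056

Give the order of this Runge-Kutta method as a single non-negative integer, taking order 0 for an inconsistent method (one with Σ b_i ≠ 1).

b = (277/348, 3375/71456, -73/336, 395/1056)
c = (0, -29/15, -1, 1)
Ac = (0, 0, -7/73, 154/395)
Σ b_i: 277/348·1 + 3375/71456·1 + (-73/336)·1 + 395/1056·1 = 1 ✓
b·c: 3375/71456·(-29/15) + (-73/336)·(-1) + 395/1056·1 = 1/2 ✓
b·c²: 3375/71456·841/225 + (-73/336)·1 + 395/1056·1 = 1/3 ✓
b·Ac: (-73/336)·(-7/73) + 395/1056·154/395 = 1/6 ✓
b·c³: 3375/71456·(-24389/3375) + (-73/336)·(-1) + 395/1056·1 = 1/4 ✓
b·(c∘Ac): (-73/336)·7/73 + 395/1056·154/395 = 1/8 ✓
b·Ac²: (-73/336)·203/1095 + 395/1056·1958/5925 = 1/12 ✓
b·A²c: 395/1056·44/395 = 1/24 ✓; 4 stages ⇒ order 4.

4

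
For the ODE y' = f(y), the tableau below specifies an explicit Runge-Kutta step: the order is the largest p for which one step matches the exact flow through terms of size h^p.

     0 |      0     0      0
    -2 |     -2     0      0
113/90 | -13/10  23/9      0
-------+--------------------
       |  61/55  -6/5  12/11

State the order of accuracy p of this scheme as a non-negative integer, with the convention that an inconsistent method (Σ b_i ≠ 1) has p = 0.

b = (61/55, -6/5, 12/11)
c = (0, -2, 113/90)
Ac = (0, 0, -46/9)
Σ b_i: 61/55·1 + (-6/5)·1 + 12/11·1 = 1 ✓
b·c: (-6/5)·(-2) + 12/11·113/90 = 622/165 ≠ 1/2 ⇒ order 1.

1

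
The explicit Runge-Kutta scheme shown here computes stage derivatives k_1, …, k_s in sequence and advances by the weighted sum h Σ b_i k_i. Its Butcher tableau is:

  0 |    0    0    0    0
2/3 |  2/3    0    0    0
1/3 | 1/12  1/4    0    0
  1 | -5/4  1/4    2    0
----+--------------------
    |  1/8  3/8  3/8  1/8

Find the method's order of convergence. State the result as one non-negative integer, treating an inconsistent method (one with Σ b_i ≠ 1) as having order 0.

4

b = (1/8, 3/8, 3/8, 1/8)
c = (0, 2/3, 1/3, 1)
Ac = (0, 0, 1/6, 5/6)
Σ b_i: 1/8·1 + 3/8·1 + 3/8·1 + 1/8·1 = 1 ✓
b·c: 3/8·2/3 + 3/8·1/3 + 1/8·1 = 1/2 ✓
b·c²: 3/8·4/9 + 3/8·1/9 + 1/8·1 = 1/3 ✓
b·Ac: 3/8·1/6 + 1/8·5/6 = 1/6 ✓
b·c³: 3/8·8/27 + 3/8·1/27 + 1/8·1 = 1/4 ✓
b·(c∘Ac): 3/8·1/18 + 1/8·5/6 = 1/8 ✓
b·Ac²: 3/8·1/9 + 1/8·1/3 = 1/12 ✓
b·A²c: 1/8·1/3 = 1/24 ✓; 4 stages ⇒ order 4.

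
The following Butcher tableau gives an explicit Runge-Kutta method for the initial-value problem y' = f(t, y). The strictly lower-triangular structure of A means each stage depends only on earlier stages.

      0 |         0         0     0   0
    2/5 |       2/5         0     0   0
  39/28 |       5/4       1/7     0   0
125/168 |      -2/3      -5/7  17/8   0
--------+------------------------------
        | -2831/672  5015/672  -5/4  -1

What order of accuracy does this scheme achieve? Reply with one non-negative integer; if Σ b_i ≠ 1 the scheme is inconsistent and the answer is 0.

2

b = (-2831/672, 5015/672, -5/4, -1)
c = (0, 2/5, 39/28, 125/168)
Ac = (0, 0, 2/35, 599/224)
Σ b_i: (-2831/672)·1 + 5015/672·1 + (-5/4)·1 + (-1)·1 = 1 ✓
b·c: 5015/672·2/5 + (-5/4)·39/28 + (-1)·125/168 = 1/2 ✓
b·c²: 5015/672·4/25 + (-5/4)·1521/784 + (-1)·15625/28224 = -17989/10080 ≠ 1/3 ⇒ order 2.
b·Ac: (-5/4)·2/35 + (-1)·599/224 = -615/224 ≠ 1/6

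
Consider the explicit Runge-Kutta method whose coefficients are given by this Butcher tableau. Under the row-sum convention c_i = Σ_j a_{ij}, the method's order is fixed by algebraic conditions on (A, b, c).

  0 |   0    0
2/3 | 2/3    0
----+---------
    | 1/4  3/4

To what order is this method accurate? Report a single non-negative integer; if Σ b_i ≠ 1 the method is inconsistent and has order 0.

b = (1/4, 3/4)
c = (0, 2/3)
Σ b_i: 1/4·1 + 3/4·1 = 1 ✓
b·c: 3/4·2/3 = 1/2 ✓; 2 stages ⇒ order 2.

2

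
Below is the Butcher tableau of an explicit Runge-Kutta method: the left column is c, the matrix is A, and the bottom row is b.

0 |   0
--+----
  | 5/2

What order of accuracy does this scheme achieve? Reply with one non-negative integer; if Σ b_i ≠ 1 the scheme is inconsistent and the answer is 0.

b = (5/2)
c = (0)
Σ b_i: 5/2·1 = 5/2 ≠ 1 ⇒ order 0.

0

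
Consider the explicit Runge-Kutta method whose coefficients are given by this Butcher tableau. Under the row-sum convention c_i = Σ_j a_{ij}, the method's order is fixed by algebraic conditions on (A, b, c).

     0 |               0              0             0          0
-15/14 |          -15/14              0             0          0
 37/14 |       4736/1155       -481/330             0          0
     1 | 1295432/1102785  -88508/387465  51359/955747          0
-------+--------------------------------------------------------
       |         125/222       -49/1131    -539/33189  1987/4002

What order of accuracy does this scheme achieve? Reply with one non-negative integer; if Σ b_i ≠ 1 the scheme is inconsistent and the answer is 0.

b = (125/222, -49/1131, -539/33189, 1987/4002)
c = (0, -15/14, 37/14, 1)
Ac = (0, 0, 481/308, 1537/3974)
Σ b_i: 125/222·1 + (-49/1131)·1 + (-539/33189)·1 + 1987/4002·1 = 1 ✓
b·c: (-49/1131)·(-15/14) + (-539/33189)·37/14 + 1987/4002·1 = 1/2 ✓
b·c²: (-49/1131)·225/196 + (-539/33189)·1369/196 + 1987/4002·1 = 1/3 ✓
b·Ac: (-539/33189)·481/308 + 1987/4002·1537/3974 = 1/6 ✓
b·c³: (-49/1131)·(-3375/2744) + (-539/33189)·50653/2744 + 1987/4002·1 = 1/4 ✓
b·(c∘Ac): (-539/33189)·17797/4312 + 1987/4002·1537/3974 = 1/8 ✓
b·Ac²: (-539/33189)·(-7215/4312) + 1987/4002·899/7948 = 1/12 ✓
b·A²c: 1987/4002·667/7948 = 1/24 ✓; 4 stages ⇒ order 4.

4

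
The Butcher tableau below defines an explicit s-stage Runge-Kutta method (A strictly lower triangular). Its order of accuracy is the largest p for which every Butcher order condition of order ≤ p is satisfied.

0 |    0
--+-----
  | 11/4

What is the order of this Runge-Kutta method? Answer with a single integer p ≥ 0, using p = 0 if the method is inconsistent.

0

b = (11/4)
c = (0)
Σ b_i: 11/4·1 = 11/4 ≠ 1 ⇒ order 0.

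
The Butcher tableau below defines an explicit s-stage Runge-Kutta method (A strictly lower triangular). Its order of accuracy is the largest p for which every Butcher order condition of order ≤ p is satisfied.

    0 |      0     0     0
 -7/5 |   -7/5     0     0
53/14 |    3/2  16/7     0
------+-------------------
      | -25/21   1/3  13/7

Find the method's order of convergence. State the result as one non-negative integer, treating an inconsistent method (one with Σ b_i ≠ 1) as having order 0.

b = (-25/21, 1/3, 13/7)
c = (0, -7/5, 53/14)
Ac = (0, 0, -16/5)
Σ b_i: (-25/21)·1 + 1/3·1 + 13/7·1 = 1 ✓
b·c: 1/3·(-7/5) + 13/7·53/14 = 9649/1470 ≠ 1/2 ⇒ order 1.

1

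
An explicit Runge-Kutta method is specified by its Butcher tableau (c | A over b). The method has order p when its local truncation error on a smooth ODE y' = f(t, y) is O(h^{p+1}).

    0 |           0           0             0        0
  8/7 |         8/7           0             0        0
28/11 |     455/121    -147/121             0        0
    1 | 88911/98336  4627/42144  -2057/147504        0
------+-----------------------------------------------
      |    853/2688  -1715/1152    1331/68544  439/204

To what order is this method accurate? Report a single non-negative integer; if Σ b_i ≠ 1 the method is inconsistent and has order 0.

b = (853/2688, -1715/1152, 1331/68544, 439/204)
c = (0, 8/7, 28/11, 1)
Ac = (0, 0, -168/121, 79/878)
Σ b_i: 853/2688·1 + (-1715/1152)·1 + 1331/68544·1 + 439/204·1 = 1 ✓
b·c: (-1715/1152)·8/7 + 1331/68544·28/11 + 439/204·1 = 1/2 ✓
b·c²: (-1715/1152)·64/49 + 1331/68544·784/121 + 439/204·1 = 1/3 ✓
b·Ac: 1331/68544·(-168/121) + 439/204·79/878 = 1/6 ✓
b·c³: (-1715/1152)·512/343 + 1331/68544·21952/1331 + 439/204·1 = 1/4 ✓
b·(c∘Ac): 1331/68544·(-4704/1331) + 439/204·79/878 = 1/8 ✓
b·Ac²: 1331/68544·(-192/121) + 439/204·163/3073 = 1/12 ✓
b·A²c: 439/204·17/878 = 1/24 ✓; 4 stages ⇒ order 4.

4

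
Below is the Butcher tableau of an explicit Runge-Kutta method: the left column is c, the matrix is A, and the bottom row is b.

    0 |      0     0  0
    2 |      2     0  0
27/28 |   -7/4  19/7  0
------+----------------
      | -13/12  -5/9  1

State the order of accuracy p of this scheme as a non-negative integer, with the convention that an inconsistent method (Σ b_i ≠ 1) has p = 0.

b = (-13/12, -5/9, 1)
c = (0, 2, 27/28)
Ac = (0, 0, 38/7)
Σ b_i: (-13/12)·1 + (-5/9)·1 + 1·1 = -23/36 ≠ 1 ⇒ order 0.

0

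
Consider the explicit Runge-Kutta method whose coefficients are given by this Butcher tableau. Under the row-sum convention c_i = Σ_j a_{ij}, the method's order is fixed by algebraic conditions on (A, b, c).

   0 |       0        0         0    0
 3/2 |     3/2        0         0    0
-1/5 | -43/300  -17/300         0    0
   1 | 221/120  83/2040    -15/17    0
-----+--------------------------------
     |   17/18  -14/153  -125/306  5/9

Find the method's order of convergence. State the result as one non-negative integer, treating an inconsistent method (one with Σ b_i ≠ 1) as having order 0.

b = (17/18, -14/153, -125/306, 5/9)
c = (0, 3/2, -1/5, 1)
Ac = (0, 0, -17/200, 19/80)
Σ b_i: 17/18·1 + (-14/153)·1 + (-125/306)·1 + 5/9·1 = 1 ✓
b·c: (-14/153)·3/2 + (-125/306)·(-1/5) + 5/9·1 = 1/2 ✓
b·c²: (-14/153)·9/4 + (-125/306)·1/25 + 5/9·1 = 1/3 ✓
b·Ac: (-125/306)·(-17/200) + 5/9·19/80 = 1/6 ✓
b·c³: (-14/153)·27/8 + (-125/306)·(-1/125) + 5/9·1 = 1/4 ✓
b·(c∘Ac): (-125/306)·17/1000 + 5/9·19/80 = 1/8 ✓
b·Ac²: (-125/306)·(-51/400) + 5/9·9/160 = 1/12 ✓
b·A²c: 5/9·3/40 = 1/24 ✓; 4 stages ⇒ order 4.

4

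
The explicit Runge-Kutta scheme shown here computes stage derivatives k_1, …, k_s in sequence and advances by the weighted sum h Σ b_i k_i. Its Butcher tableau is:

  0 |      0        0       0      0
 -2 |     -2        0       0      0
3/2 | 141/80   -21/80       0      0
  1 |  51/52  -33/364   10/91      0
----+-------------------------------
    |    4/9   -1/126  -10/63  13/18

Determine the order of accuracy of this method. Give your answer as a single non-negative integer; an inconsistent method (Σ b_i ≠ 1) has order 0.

b = (4/9, -1/126, -10/63, 13/18)
c = (0, -2, 3/2, 1)
Ac = (0, 0, 21/40, 9/26)
Σ b_i: 4/9·1 + (-1/126)·1 + (-10/63)·1 + 13/18·1 = 1 ✓
b·c: (-1/126)·(-2) + (-10/63)·3/2 + 13/18·1 = 1/2 ✓
b·c²: (-1/126)·4 + (-10/63)·9/4 + 13/18·1 = 1/3 ✓
b·Ac: (-10/63)·21/40 + 13/18·9/26 = 1/6 ✓
b·c³: (-1/126)·(-8) + (-10/63)·27/8 + 13/18·1 = 1/4 ✓
b·(c∘Ac): (-10/63)·63/80 + 13/18·9/26 = 1/8 ✓
b·Ac²: (-10/63)·(-21/20) + 13/18·(-3/26) = 1/12 ✓
b·A²c: 13/18·3/52 = 1/24 ✓; 4 stages ⇒ order 4.

4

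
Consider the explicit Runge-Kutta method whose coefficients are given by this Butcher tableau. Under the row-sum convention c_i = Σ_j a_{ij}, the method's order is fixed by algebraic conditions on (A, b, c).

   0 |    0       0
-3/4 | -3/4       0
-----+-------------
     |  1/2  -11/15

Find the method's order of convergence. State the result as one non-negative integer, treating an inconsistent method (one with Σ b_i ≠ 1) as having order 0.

b = (1/2, -11/15)
c = (0, -3/4)
Σ b_i: 1/2·1 + (-11/15)·1 = -7/30 ≠ 1 ⇒ order 0.

0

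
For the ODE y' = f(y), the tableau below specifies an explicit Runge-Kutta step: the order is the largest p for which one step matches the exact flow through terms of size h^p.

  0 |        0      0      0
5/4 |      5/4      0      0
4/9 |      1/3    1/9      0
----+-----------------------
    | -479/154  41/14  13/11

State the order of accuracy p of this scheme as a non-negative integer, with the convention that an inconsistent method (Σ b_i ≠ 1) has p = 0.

1

b = (-479/154, 41/14, 13/11)
c = (0, 5/4, 4/9)
Ac = (0, 0, 5/36)
Σ b_i: (-479/154)·1 + 41/14·1 + 13/11·1 = 1 ✓
b·c: 41/14·5/4 + 13/11·4/9 = 23207/5544 ≠ 1/2 ⇒ order 1.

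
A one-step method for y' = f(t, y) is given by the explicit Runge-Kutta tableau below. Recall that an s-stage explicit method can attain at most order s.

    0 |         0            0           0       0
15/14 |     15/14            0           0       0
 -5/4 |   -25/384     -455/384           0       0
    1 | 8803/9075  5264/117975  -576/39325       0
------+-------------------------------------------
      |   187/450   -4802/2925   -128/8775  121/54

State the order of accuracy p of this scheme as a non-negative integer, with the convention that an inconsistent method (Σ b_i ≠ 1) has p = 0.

b = (187/450, -4802/2925, -128/8775, 121/54)
c = (0, 15/14, -5/4, 1)
Ac = (0, 0, -325/256, 8/121)
Σ b_i: 187/450·1 + (-4802/2925)·1 + (-128/8775)·1 + 121/54·1 = 1 ✓
b·c: (-4802/2925)·15/14 + (-128/8775)·(-5/4) + 121/54·1 = 1/2 ✓
b·c²: (-4802/2925)·225/196 + (-128/8775)·25/16 + 121/54·1 = 1/3 ✓
b·Ac: (-128/8775)·(-325/256) + 121/54·8/121 = 1/6 ✓
b·c³: (-4802/2925)·3375/2744 + (-128/8775)·(-125/64) + 121/54·1 = 1/4 ✓
b·(c∘Ac): (-128/8775)·1625/1024 + 121/54·8/121 = 1/8 ✓
b·Ac²: (-128/8775)·(-4875/3584) + 121/54·24/847 = 1/12 ✓
b·A²c: 121/54·9/484 = 1/24 ✓; 4 stages ⇒ order 4.

4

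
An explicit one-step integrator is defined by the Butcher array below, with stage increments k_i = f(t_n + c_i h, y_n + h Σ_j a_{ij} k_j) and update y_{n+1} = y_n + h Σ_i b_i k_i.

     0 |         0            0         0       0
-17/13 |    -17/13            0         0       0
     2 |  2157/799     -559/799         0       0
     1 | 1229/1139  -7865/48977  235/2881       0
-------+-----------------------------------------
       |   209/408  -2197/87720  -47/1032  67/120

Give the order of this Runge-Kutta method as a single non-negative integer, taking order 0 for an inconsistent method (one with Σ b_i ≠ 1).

b = (209/408, -2197/87720, -47/1032, 67/120)
c = (0, -17/13, 2, 1)
Ac = (0, 0, 43/47, 25/67)
Σ b_i: 209/408·1 + (-2197/87720)·1 + (-47/1032)·1 + 67/120·1 = 1 ✓
b·c: (-2197/87720)·(-17/13) + (-47/1032)·2 + 67/120·1 = 1/2 ✓
b·c²: (-2197/87720)·289/169 + (-47/1032)·4 + 67/120·1 = 1/3 ✓
b·Ac: (-47/1032)·43/47 + 67/120·25/67 = 1/6 ✓
b·c³: (-2197/87720)·(-4913/2197) + (-47/1032)·8 + 67/120·1 = 1/4 ✓
b·(c∘Ac): (-47/1032)·86/47 + 67/120·25/67 = 1/8 ✓
b·Ac²: (-47/1032)·(-731/611) + 67/120·45/871 = 1/12 ✓
b·A²c: 67/120·5/67 = 1/24 ✓; 4 stages ⇒ order 4.

4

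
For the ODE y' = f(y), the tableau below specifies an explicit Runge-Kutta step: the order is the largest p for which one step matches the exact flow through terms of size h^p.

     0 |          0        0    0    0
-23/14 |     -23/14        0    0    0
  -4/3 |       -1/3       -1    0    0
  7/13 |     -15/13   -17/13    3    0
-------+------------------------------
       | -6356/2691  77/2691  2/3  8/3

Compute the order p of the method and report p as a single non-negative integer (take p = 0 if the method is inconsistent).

2

b = (-6356/2691, 77/2691, 2/3, 8/3)
c = (0, -23/14, -4/3, 7/13)
Ac = (0, 0, 23/14, -337/182)
Σ b_i: (-6356/2691)·1 + 77/2691·1 + 2/3·1 + 8/3·1 = 1 ✓
b·c: 77/2691·(-23/14) + 2/3·(-4/3) + 8/3·7/13 = 1/2 ✓
b·c²: 77/2691·529/196 + 2/3·16/9 + 8/3·49/169 = 260075/127764 ≠ 1/3 ⇒ order 2.
b·Ac: 2/3·23/14 + 8/3·(-337/182) = -1049/273 ≠ 1/6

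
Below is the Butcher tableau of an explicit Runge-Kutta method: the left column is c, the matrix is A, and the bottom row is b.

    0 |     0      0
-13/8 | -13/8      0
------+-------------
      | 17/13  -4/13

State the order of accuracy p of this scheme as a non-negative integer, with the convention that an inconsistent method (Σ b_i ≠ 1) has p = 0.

2

b = (17/13, -4/13)
c = (0, -13/8)
Σ b_i: 17/13·1 + (-4/13)·1 = 1 ✓
b·c: (-4/13)·(-13/8) = 1/2 ✓; 2 stages ⇒ order 2.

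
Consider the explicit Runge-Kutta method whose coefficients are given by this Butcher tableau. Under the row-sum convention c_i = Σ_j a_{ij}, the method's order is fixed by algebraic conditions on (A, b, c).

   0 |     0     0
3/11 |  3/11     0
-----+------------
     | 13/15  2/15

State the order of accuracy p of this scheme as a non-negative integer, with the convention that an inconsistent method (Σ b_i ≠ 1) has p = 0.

b = (13/15, 2/15)
c = (0, 3/11)
Σ b_i: 13/15·1 + 2/15·1 = 1 ✓
b·c: 2/15·3/11 = 2/55 ≠ 1/2 ⇒ order 1.

1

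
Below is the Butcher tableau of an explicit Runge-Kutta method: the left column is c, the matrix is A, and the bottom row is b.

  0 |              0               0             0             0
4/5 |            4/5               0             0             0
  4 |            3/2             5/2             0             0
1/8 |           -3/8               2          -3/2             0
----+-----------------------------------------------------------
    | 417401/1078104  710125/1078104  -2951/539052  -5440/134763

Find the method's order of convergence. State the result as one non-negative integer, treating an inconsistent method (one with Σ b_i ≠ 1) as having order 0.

3

b = (417401/1078104, 710125/1078104, -2951/539052, -5440/134763)
c = (0, 4/5, 4, 1/8)
Ac = (0, 0, 2, -22/5)
Σ b_i: 417401/1078104·1 + 710125/1078104·1 + (-2951/539052)·1 + (-5440/134763)·1 = 1 ✓
b·c: 710125/1078104·4/5 + (-2951/539052)·4 + (-5440/134763)·1/8 = 1/2 ✓
b·c²: 710125/1078104·16/25 + (-2951/539052)·16 + (-5440/134763)·1/64 = 1/3 ✓
b·Ac: (-2951/539052)·2 + (-5440/134763)·(-22/5) = 1/6 ✓
b·c³: 710125/1078104·64/125 + (-2951/539052)·64 + (-5440/134763)·1/512 = -4743/359368 ≠ 1/4 ⇒ order 3.
b·(c∘Ac): (-2951/539052)·8 + (-5440/134763)·(-11/20) = -970/44921 ≠ 1/8
b·Ac²: (-2951/539052)·8/5 + (-5440/134763)·(-568/25) = 612082/673815 ≠ 1/12
b·A²c: (-5440/134763)·(-3) = 5440/44921 ≠ 1/24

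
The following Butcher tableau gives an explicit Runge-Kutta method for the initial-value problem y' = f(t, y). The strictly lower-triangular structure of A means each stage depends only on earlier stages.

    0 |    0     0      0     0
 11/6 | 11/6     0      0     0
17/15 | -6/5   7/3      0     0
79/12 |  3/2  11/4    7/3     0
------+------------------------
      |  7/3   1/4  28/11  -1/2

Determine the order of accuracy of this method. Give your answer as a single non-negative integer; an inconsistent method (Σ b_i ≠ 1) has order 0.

b = (7/3, 1/4, 28/11, -1/2)
c = (0, 11/6, 17/15, 79/12)
Ac = (0, 0, 77/18, 2767/360)
Σ b_i: 7/3·1 + 1/4·1 + 28/11·1 + (-1/2)·1 = 611/132 ≠ 1 ⇒ order 0.

0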